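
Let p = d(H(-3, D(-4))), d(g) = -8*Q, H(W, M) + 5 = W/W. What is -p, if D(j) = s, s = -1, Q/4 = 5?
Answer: 160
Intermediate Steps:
Q = 20 (Q = 4*5 = 20)
D(j) = -1
H(W, M) = -4 (H(W, M) = -5 + W/W = -5 + 1 = -4)
d(g) = -160 (d(g) = -8*20 = -160)
p = -160
-p = -1*(-160) = 160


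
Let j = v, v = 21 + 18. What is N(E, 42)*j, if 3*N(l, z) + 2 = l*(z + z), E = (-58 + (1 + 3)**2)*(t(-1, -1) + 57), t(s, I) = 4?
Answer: -2797730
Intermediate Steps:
v = 39
j = 39
E = -2562 (E = (-58 + (1 + 3)**2)*(4 + 57) = (-58 + 4**2)*61 = (-58 + 16)*61 = -42*61 = -2562)
N(l, z) = -2/3 + 2*l*z/3 (N(l, z) = -2/3 + (l*(z + z))/3 = -2/3 + (l*(2*z))/3 = -2/3 + (2*l*z)/3 = -2/3 + 2*l*z/3)
N(E, 42)*j = (-2/3 + (2/3)*(-2562)*42)*39 = (-2/3 - 71736)*39 = -215210/3*39 = -2797730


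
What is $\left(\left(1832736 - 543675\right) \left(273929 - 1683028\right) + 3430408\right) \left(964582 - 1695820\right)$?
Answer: $1328228845996541178$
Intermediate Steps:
$\left(\left(1832736 - 543675\right) \left(273929 - 1683028\right) + 3430408\right) \left(964582 - 1695820\right) = \left(1289061 \left(-1409099\right) + 3430408\right) \left(-731238\right) = \left(-1816414566039 + 3430408\right) \left(-731238\right) = \left(-1816411135631\right) \left(-731238\right) = 1328228845996541178$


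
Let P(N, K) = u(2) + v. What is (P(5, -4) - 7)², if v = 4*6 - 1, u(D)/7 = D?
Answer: 900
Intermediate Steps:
u(D) = 7*D
v = 23 (v = 24 - 1 = 23)
P(N, K) = 37 (P(N, K) = 7*2 + 23 = 14 + 23 = 37)
(P(5, -4) - 7)² = (37 - 7)² = 30² = 900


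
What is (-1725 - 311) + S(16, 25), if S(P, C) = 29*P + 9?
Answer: -1563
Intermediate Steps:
S(P, C) = 9 + 29*P
(-1725 - 311) + S(16, 25) = (-1725 - 311) + (9 + 29*16) = -2036 + (9 + 464) = -2036 + 473 = -1563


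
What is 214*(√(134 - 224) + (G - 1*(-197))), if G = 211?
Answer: 87312 + 642*I*√10 ≈ 87312.0 + 2030.2*I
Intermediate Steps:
214*(√(134 - 224) + (G - 1*(-197))) = 214*(√(134 - 224) + (211 - 1*(-197))) = 214*(√(-90) + (211 + 197)) = 214*(3*I*√10 + 408) = 214*(408 + 3*I*√10) = 87312 + 642*I*√10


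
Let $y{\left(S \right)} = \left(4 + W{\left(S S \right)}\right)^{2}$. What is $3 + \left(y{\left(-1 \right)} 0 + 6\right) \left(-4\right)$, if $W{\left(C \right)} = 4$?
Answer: $-21$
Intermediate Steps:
$y{\left(S \right)} = 64$ ($y{\left(S \right)} = \left(4 + 4\right)^{2} = 8^{2} = 64$)
$3 + \left(y{\left(-1 \right)} 0 + 6\right) \left(-4\right) = 3 + \left(64 \cdot 0 + 6\right) \left(-4\right) = 3 + \left(0 + 6\right) \left(-4\right) = 3 + 6 \left(-4\right) = 3 - 24 = -21$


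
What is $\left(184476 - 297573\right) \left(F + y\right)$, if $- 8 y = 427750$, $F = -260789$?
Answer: $\frac{142166435007}{4} \approx 3.5542 \cdot 10^{10}$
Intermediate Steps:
$y = - \frac{213875}{4}$ ($y = \left(- \frac{1}{8}\right) 427750 = - \frac{213875}{4} \approx -53469.0$)
$\left(184476 - 297573\right) \left(F + y\right) = \left(184476 - 297573\right) \left(-260789 - \frac{213875}{4}\right) = \left(-113097\right) \left(- \frac{1257031}{4}\right) = \frac{142166435007}{4}$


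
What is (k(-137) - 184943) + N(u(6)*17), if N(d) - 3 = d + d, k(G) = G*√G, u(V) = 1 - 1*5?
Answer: -185076 - 137*I*√137 ≈ -1.8508e+5 - 1603.5*I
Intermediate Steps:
u(V) = -4 (u(V) = 1 - 5 = -4)
k(G) = G^(3/2)
N(d) = 3 + 2*d (N(d) = 3 + (d + d) = 3 + 2*d)
(k(-137) - 184943) + N(u(6)*17) = ((-137)^(3/2) - 184943) + (3 + 2*(-4*17)) = (-137*I*√137 - 184943) + (3 + 2*(-68)) = (-184943 - 137*I*√137) + (3 - 136) = (-184943 - 137*I*√137) - 133 = -185076 - 137*I*√137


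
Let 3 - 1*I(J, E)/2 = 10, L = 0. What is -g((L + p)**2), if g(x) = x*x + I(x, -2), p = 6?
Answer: -1282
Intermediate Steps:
I(J, E) = -14 (I(J, E) = 6 - 2*10 = 6 - 20 = -14)
g(x) = -14 + x**2 (g(x) = x*x - 14 = x**2 - 14 = -14 + x**2)
-g((L + p)**2) = -(-14 + ((0 + 6)**2)**2) = -(-14 + (6**2)**2) = -(-14 + 36**2) = -(-14 + 1296) = -1*1282 = -1282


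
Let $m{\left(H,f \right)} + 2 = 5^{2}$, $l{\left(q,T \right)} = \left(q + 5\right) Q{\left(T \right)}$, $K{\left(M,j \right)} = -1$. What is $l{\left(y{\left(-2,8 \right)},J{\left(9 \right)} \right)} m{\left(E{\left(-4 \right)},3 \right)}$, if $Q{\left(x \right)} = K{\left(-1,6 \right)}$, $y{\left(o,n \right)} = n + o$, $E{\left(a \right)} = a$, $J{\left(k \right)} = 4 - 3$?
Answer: $-253$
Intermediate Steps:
$J{\left(k \right)} = 1$ ($J{\left(k \right)} = 4 - 3 = 1$)
$Q{\left(x \right)} = -1$
$l{\left(q,T \right)} = -5 - q$ ($l{\left(q,T \right)} = \left(q + 5\right) \left(-1\right) = \left(5 + q\right) \left(-1\right) = -5 - q$)
$m{\left(H,f \right)} = 23$ ($m{\left(H,f \right)} = -2 + 5^{2} = -2 + 25 = 23$)
$l{\left(y{\left(-2,8 \right)},J{\left(9 \right)} \right)} m{\left(E{\left(-4 \right)},3 \right)} = \left(-5 - \left(8 - 2\right)\right) 23 = \left(-5 - 6\right) 23 = \left(-11\right) 23 = -253$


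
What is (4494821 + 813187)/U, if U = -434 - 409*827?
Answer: -5308008/338677 ≈ -15.673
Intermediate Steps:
U = -338677 (U = -434 - 338243 = -338677)
(4494821 + 813187)/U = (4494821 + 813187)/(-338677) = 5308008*(-1/338677) = -5308008/338677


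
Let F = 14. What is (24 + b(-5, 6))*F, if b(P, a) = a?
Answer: 420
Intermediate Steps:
(24 + b(-5, 6))*F = (24 + 6)*14 = 30*14 = 420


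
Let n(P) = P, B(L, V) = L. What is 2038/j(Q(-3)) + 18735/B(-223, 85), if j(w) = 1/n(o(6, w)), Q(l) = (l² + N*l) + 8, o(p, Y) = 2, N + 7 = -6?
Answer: 890213/223 ≈ 3992.0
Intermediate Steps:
N = -13 (N = -7 - 6 = -13)
Q(l) = 8 + l² - 13*l (Q(l) = (l² - 13*l) + 8 = 8 + l² - 13*l)
j(w) = ½ (j(w) = 1/2 = ½)
2038/j(Q(-3)) + 18735/B(-223, 85) = 2038/(½) + 18735/(-223) = 2038*2 + 18735*(-1/223) = 4076 - 18735/223 = 890213/223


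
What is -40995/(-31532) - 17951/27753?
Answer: 19713907/30176124 ≈ 0.65329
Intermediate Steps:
-40995/(-31532) - 17951/27753 = -40995*(-1/31532) - 17951*1/27753 = 40995/31532 - 619/957 = 19713907/30176124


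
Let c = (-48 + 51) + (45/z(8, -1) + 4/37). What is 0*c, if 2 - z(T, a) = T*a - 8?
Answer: 0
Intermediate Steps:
z(T, a) = 10 - T*a (z(T, a) = 2 - (T*a - 8) = 2 - (-8 + T*a) = 2 + (8 - T*a) = 10 - T*a)
c = 415/74 (c = (-48 + 51) + (45/(10 - 1*8*(-1)) + 4/37) = 3 + (45/(10 + 8) + 4*(1/37)) = 3 + (45/18 + 4/37) = 3 + (45*(1/18) + 4/37) = 3 + (5/2 + 4/37) = 3 + 193/74 = 415/74 ≈ 5.6081)
0*c = 0*(415/74) = 0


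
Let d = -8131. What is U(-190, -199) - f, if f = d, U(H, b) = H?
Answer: 7941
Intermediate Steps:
f = -8131
U(-190, -199) - f = -190 - 1*(-8131) = -190 + 8131 = 7941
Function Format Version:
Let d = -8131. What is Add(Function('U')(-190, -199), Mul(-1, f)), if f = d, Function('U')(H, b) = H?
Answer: 7941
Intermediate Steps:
f = -8131
Add(Function('U')(-190, -199), Mul(-1, f)) = Add(-190, Mul(-1, -8131)) = Add(-190, 8131) = 7941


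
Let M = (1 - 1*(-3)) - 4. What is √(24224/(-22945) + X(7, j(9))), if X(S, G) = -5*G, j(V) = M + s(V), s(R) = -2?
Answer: √4708910570/22945 ≈ 2.9907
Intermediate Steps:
M = 0 (M = (1 + 3) - 4 = 4 - 4 = 0)
j(V) = -2 (j(V) = 0 - 2 = -2)
√(24224/(-22945) + X(7, j(9))) = √(24224/(-22945) - 5*(-2)) = √(24224*(-1/22945) + 10) = √(-24224/22945 + 10) = √(205226/22945) = √4708910570/22945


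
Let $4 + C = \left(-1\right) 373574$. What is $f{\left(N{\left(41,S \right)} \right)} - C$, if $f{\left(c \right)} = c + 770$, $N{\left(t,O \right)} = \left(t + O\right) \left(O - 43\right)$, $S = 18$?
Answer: $372873$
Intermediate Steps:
$N{\left(t,O \right)} = \left(-43 + O\right) \left(O + t\right)$ ($N{\left(t,O \right)} = \left(O + t\right) \left(-43 + O\right) = \left(-43 + O\right) \left(O + t\right)$)
$C = -373578$ ($C = -4 - 373574 = -373578$)
$f{\left(c \right)} = 770 + c$
$f{\left(N{\left(41,S \right)} \right)} - C = \left(770 + \left(18^{2} - 774 - 1763 + 18 \cdot 41\right)\right) - -373578 = \left(770 + \left(324 - 774 - 1763 + 738\right)\right) + 373578 = \left(770 - 1475\right) + 373578 = -705 + 373578 = 372873$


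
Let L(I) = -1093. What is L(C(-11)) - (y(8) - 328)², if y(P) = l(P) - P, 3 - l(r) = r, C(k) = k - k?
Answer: -117374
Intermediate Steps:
C(k) = 0
l(r) = 3 - r
y(P) = 3 - 2*P (y(P) = (3 - P) - P = 3 - 2*P)
L(C(-11)) - (y(8) - 328)² = -1093 - ((3 - 2*8) - 328)² = -1093 - ((3 - 16) - 328)² = -1093 - (-13 - 328)² = -1093 - 1*(-341)² = -1093 - 1*116281 = -1093 - 116281 = -117374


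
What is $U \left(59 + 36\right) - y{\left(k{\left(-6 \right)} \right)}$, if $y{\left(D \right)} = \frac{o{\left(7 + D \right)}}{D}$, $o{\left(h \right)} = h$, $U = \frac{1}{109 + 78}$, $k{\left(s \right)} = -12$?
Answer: $\frac{205}{2244} \approx 0.091355$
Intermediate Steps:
$U = \frac{1}{187} \approx 0.0053476$
$y{\left(D \right)} = \frac{7 + D}{D}$
$U \left(59 + 36\right) - y{\left(k{\left(-6 \right)} \right)} = \frac{59 + 36}{187} - \frac{7 - 12}{-12} = \frac{1}{187} \cdot 95 - \left(- \frac{1}{12}\right) \left(-5\right) = \frac{95}{187} - \frac{5}{12} = \frac{205}{2244}$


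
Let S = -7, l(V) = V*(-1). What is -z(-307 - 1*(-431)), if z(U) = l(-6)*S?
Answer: 42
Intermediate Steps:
l(V) = -V
z(U) = -42 (z(U) = -1*(-6)*(-7) = 6*(-7) = -42)
-z(-307 - 1*(-431)) = -1*(-42) = 42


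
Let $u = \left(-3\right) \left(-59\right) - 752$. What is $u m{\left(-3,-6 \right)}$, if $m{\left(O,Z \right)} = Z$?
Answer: $3450$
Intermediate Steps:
$u = -575$ ($u = 177 - 752 = -575$)
$u m{\left(-3,-6 \right)} = \left(-575\right) \left(-6\right) = 3450$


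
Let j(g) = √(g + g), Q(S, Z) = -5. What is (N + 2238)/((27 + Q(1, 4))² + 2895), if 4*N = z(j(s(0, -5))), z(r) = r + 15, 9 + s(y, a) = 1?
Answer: 8967/13516 + I/3379 ≈ 0.66344 + 0.00029595*I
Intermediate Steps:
s(y, a) = -8 (s(y, a) = -9 + 1 = -8)
j(g) = √2*√g (j(g) = √(2*g) = √2*√g)
z(r) = 15 + r
N = 15/4 + I (N = (15 + √2*√(-8))/4 = (15 + √2*(2*I*√2))/4 = (15 + 4*I)/4 = 15/4 + I ≈ 3.75 + 1.0*I)
(N + 2238)/((27 + Q(1, 4))² + 2895) = ((15/4 + I) + 2238)/((27 - 5)² + 2895) = (8967/4 + I)/(22² + 2895) = (8967/4 + I)/(484 + 2895) = (8967/4 + I)/3379 = (8967/4 + I)*(1/3379) = 8967/13516 + I/3379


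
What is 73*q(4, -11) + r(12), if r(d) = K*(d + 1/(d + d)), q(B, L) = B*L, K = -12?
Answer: -6713/2 ≈ -3356.5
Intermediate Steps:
r(d) = -12*d - 6/d (r(d) = -12*(d + 1/(d + d)) = -12*(d + 1/(2*d)) = -12*d - 6/d)
73*q(4, -11) + r(12) = 73*(4*(-11)) + (-12*12 - 6/12) = 73*(-44) + (-144 - 6*1/12) = -3212 + (-144 - ½) = -3212 - 289/2 = -6713/2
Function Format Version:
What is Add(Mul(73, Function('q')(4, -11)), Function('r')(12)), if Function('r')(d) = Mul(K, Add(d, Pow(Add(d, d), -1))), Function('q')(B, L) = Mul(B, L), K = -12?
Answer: Rational(-6713, 2) ≈ -3356.5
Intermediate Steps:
Function('r')(d) = Add(Mul(-12, d), Mul(-6, Pow(d, -1))) (Function('r')(d) = Mul(-12, Add(d, Pow(Add(d, d), -1))) = Mul(-12, Add(d, Pow(Mul(2, d), -1))) = Mul(-12, Add(d, Mul(Rational(1, 2), Pow(d, -1)))) = Add(Mul(-12, d), Mul(-6, Pow(d, -1))))
Add(Mul(73, Function('q')(4, -11)), Function('r')(12)) = Add(Mul(73, Mul(4, -11)), Add(Mul(-12, 12), Mul(-6, Pow(12, -1)))) = Add(Mul(73, -44), Add(-144, Mul(-6, Rational(1, 12)))) = Add(-3212, Add(-144, Rational(-1, 2))) = Add(-3212, Rational(-289, 2)) = Rational(-6713, 2)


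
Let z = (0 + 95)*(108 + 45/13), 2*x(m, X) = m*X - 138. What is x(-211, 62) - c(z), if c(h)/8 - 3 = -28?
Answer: -6410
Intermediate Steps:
x(m, X) = -69 + X*m/2 (x(m, X) = (m*X - 138)/2 = (X*m - 138)/2 = (-138 + X*m)/2 = -69 + X*m/2)
z = 137655/13 (z = 95*(108 + 45*(1/13)) = 95*(108 + 45/13) = 95*(1449/13) = 137655/13 ≈ 10589.)
c(h) = -200 (c(h) = 24 + 8*(-28) = 24 - 224 = -200)
x(-211, 62) - c(z) = (-69 + (½)*62*(-211)) - 1*(-200) = (-69 - 6541) + 200 = -6610 + 200 = -6410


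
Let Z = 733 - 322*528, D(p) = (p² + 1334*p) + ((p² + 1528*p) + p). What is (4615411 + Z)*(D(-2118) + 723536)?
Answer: 16146336138400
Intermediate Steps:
D(p) = 2*p² + 2863*p (D(p) = (p² + 1334*p) + (p² + 1529*p) = 2*p² + 2863*p)
Z = -169283 (Z = 733 - 170016 = -169283)
(4615411 + Z)*(D(-2118) + 723536) = (4615411 - 169283)*(-2118*(2863 + 2*(-2118)) + 723536) = 4446128*(-2118*(2863 - 4236) + 723536) = 4446128*(-2118*(-1373) + 723536) = 4446128*(2908014 + 723536) = 4446128*3631550 = 16146336138400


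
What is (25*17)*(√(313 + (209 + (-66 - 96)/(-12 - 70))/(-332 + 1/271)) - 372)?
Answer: -158100 + 7225*√14707425943007/3688811 ≈ -1.5059e+5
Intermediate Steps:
(25*17)*(√(313 + (209 + (-66 - 96)/(-12 - 70))/(-332 + 1/271)) - 372) = 425*(√(313 + (209 - 162/(-82))/(-332 + 1/271)) - 372) = 425*(√(313 + (209 - 162*(-1/82))/(-89971/271)) - 372) = 425*(√(313 + (209 + 81/41)*(-271/89971)) - 372) = 425*(√(313 + (8650/41)*(-271/89971)) - 372) = 425*(√(313 - 2344150/3688811) - 372) = 425*(√(1152253693/3688811) - 372) = 425*(17*√14707425943007/3688811 - 372) = 425*(-372 + 17*√14707425943007/3688811) = -158100 + 7225*√14707425943007/3688811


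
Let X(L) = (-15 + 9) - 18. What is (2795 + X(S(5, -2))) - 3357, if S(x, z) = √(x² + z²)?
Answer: -586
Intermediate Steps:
X(L) = -24 (X(L) = -6 - 18 = -24)
(2795 + X(S(5, -2))) - 3357 = (2795 - 24) - 3357 = 2771 - 3357 = -586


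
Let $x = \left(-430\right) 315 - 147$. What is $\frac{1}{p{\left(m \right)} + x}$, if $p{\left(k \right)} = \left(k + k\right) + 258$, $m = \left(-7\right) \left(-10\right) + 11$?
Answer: $- \frac{1}{135177} \approx -7.3977 \cdot 10^{-6}$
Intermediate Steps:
$x = -135597$ ($x = -135450 - 147 = -135597$)
$m = 81$ ($m = 70 + 11 = 81$)
$p{\left(k \right)} = 258 + 2 k$ ($p{\left(k \right)} = 2 k + 258 = 258 + 2 k$)
$\frac{1}{p{\left(m \right)} + x} = \frac{1}{\left(258 + 2 \cdot 81\right) - 135597} = \frac{1}{\left(258 + 162\right) - 135597} = \frac{1}{420 - 135597} = \frac{1}{-135177} = - \frac{1}{135177}$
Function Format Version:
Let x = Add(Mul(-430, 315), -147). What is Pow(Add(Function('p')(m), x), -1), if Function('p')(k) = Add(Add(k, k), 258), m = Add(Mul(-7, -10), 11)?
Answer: Rational(-1, 135177) ≈ -7.3977e-6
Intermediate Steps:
x = -135597 (x = Add(-135450, -147) = -135597)
m = 81 (m = Add(70, 11) = 81)
Function('p')(k) = Add(258, Mul(2, k)) (Function('p')(k) = Add(Mul(2, k), 258) = Add(258, Mul(2, k)))
Pow(Add(Function('p')(m), x), -1) = Pow(Add(Add(258, Mul(2, 81)), -135597), -1) = Pow(Add(Add(258, 162), -135597), -1) = Pow(Add(420, -135597), -1) = Pow(-135177, -1) = Rational(-1, 135177)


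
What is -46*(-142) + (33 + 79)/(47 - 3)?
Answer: 71880/11 ≈ 6534.5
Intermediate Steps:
-46*(-142) + (33 + 79)/(47 - 3) = 6532 + 112/44 = 6532 + 112*(1/44) = 6532 + 28/11 = 71880/11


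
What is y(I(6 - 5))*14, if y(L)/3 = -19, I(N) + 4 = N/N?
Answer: -798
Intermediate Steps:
I(N) = -3 (I(N) = -4 + N/N = -4 + 1 = -3)
y(L) = -57 (y(L) = 3*(-19) = -57)
y(I(6 - 5))*14 = -57*14 = -798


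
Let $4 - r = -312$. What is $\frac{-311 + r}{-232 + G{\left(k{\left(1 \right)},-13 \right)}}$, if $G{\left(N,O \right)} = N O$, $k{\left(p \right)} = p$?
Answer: $- \frac{1}{49} \approx -0.020408$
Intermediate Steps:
$r = 316$ ($r = 4 - -312 = 4 + 312 = 316$)
$\frac{-311 + r}{-232 + G{\left(k{\left(1 \right)},-13 \right)}} = \frac{-311 + 316}{-232 + 1 \left(-13\right)} = \frac{5}{-232 - 13} = \frac{5}{-245} = 5 \left(- \frac{1}{245}\right) = - \frac{1}{49}$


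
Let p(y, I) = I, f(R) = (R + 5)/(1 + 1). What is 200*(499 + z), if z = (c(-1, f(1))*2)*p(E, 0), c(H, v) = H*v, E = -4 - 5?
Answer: 99800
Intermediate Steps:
E = -9
f(R) = 5/2 + R/2 (f(R) = (5 + R)/2 = (5 + R)*(½) = 5/2 + R/2)
z = 0 (z = (-(5/2 + (½)*1)*2)*0 = (-(5/2 + ½)*2)*0 = (-1*3*2)*0 = -3*2*0 = -6*0 = 0)
200*(499 + z) = 200*(499 + 0) = 200*499 = 99800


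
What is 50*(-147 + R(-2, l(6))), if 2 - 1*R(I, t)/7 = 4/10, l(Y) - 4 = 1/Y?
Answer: -6790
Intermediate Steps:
l(Y) = 4 + 1/Y
R(I, t) = 56/5 (R(I, t) = 14 - 28/10 = 14 - 7*2/5 = 14 - 14/5 = 56/5)
50*(-147 + R(-2, l(6))) = 50*(-147 + 56/5) = 50*(-679/5) = -6790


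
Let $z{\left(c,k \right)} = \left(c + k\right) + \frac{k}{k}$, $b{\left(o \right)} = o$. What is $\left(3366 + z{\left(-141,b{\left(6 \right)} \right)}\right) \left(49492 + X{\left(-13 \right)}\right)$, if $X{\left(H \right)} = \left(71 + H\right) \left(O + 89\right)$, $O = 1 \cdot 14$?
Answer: $179266112$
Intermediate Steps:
$O = 14$
$z{\left(c,k \right)} = 1 + c + k$ ($z{\left(c,k \right)} = \left(c + k\right) + 1 = 1 + c + k$)
$X{\left(H \right)} = 7313 + 103 H$ ($X{\left(H \right)} = \left(71 + H\right) \left(14 + 89\right) = \left(71 + H\right) 103 = 7313 + 103 H$)
$\left(3366 + z{\left(-141,b{\left(6 \right)} \right)}\right) \left(49492 + X{\left(-13 \right)}\right) = \left(3366 + \left(1 - 141 + 6\right)\right) \left(49492 + \left(7313 + 103 \left(-13\right)\right)\right) = \left(3366 - 134\right) \left(49492 + \left(7313 - 1339\right)\right) = 3232 \left(49492 + 5974\right) = 3232 \cdot 55466 = 179266112$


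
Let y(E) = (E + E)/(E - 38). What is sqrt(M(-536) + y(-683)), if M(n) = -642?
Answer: 2*I*sqrt(83188259)/721 ≈ 25.3*I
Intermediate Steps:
y(E) = 2*E/(-38 + E) (y(E) = (2*E)/(-38 + E) = 2*E/(-38 + E))
sqrt(M(-536) + y(-683)) = sqrt(-642 + 2*(-683)/(-38 - 683)) = sqrt(-642 + 2*(-683)/(-721)) = sqrt(-642 + 2*(-683)*(-1/721)) = sqrt(-642 + 1366/721) = sqrt(-461516/721) = 2*I*sqrt(83188259)/721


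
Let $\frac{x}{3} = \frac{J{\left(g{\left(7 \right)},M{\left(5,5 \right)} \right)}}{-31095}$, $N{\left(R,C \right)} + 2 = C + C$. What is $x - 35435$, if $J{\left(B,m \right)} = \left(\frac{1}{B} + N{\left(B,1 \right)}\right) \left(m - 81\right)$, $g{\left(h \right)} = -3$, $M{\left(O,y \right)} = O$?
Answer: $- \frac{1101851401}{31095} \approx -35435.0$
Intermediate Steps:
$N{\left(R,C \right)} = -2 + 2 C$ ($N{\left(R,C \right)} = -2 + \left(C + C\right) = -2 + 2 C$)
$J{\left(B,m \right)} = \frac{-81 + m}{B}$ ($J{\left(B,m \right)} = \left(\frac{1}{B} + \left(-2 + 2 \cdot 1\right)\right) \left(m - 81\right) = \left(\frac{1}{B} + \left(-2 + 2\right)\right) \left(-81 + m\right) = \left(\frac{1}{B} + 0\right) \left(-81 + m\right) = \frac{-81 + m}{B}$)
$x = - \frac{76}{31095}$ ($x = 3 \frac{\frac{1}{-3} \left(-81 + 5\right)}{-31095} = 3 \left(- \frac{1}{3}\right) \left(-76\right) \left(- \frac{1}{31095}\right) = 3 \cdot \frac{76}{3} \left(- \frac{1}{31095}\right) = 3 \left(- \frac{76}{93285}\right) = - \frac{76}{31095} \approx -0.0024441$)
$x - 35435 = - \frac{76}{31095} - 35435 = - \frac{1101851401}{31095}$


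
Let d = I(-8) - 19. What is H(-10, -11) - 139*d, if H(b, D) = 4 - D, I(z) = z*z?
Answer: -6240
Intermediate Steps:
I(z) = z²
d = 45 (d = (-8)² - 19 = 64 - 19 = 45)
H(-10, -11) - 139*d = (4 - 1*(-11)) - 139*45 = (4 + 11) - 6255 = 15 - 6255 = -6240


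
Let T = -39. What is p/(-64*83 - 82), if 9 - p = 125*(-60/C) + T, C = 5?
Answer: -258/899 ≈ -0.28699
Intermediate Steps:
p = 1548 (p = 9 - (125*(-60/5) - 39) = 9 - (125*(-60*1/5) - 39) = 9 - (125*(-12) - 39) = 9 - (-1500 - 39) = 9 - 1*(-1539) = 9 + 1539 = 1548)
p/(-64*83 - 82) = 1548/(-64*83 - 82) = 1548/(-5312 - 82) = 1548/(-5394) = 1548*(-1/5394) = -258/899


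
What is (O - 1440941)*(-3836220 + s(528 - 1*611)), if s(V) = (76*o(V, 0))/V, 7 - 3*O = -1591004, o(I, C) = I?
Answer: 3493208070976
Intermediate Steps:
O = 530337 (O = 7/3 - ⅓*(-1591004) = 7/3 + 1591004/3 = 530337)
s(V) = 76 (s(V) = (76*V)/V = 76)
(O - 1440941)*(-3836220 + s(528 - 1*611)) = (530337 - 1440941)*(-3836220 + 76) = -910604*(-3836144) = 3493208070976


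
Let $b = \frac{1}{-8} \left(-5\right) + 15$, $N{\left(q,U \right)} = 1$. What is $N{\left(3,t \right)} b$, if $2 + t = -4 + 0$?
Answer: $\frac{125}{8} \approx 15.625$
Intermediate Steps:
$t = -6$ ($t = -2 + \left(-4 + 0\right) = -2 - 4 = -6$)
$b = \frac{125}{8}$ ($b = \left(- \frac{1}{8}\right) \left(-5\right) + 15 = \frac{5}{8} + 15 = \frac{125}{8} \approx 15.625$)
$N{\left(3,t \right)} b = 1 \cdot \frac{125}{8} = \frac{125}{8}$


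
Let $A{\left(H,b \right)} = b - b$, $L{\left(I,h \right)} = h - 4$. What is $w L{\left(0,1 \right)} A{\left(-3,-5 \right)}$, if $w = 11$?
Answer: $0$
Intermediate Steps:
$L{\left(I,h \right)} = -4 + h$ ($L{\left(I,h \right)} = h - 4 = -4 + h$)
$A{\left(H,b \right)} = 0$
$w L{\left(0,1 \right)} A{\left(-3,-5 \right)} = 11 \left(-4 + 1\right) 0 = 11 \left(-3\right) 0 = \left(-33\right) 0 = 0$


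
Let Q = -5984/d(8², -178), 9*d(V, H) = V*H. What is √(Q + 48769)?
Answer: √1545346783/178 ≈ 220.85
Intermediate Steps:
d(V, H) = H*V/9 (d(V, H) = (V*H)/9 = (H*V)/9 = H*V/9)
Q = 1683/356 (Q = -5984/((⅑)*(-178)*8²) = -5984/((⅑)*(-178)*64) = -5984/(-11392/9) = -5984*(-9/11392) = 1683/356 ≈ 4.7275)
√(Q + 48769) = √(1683/356 + 48769) = √(17363447/356) = √1545346783/178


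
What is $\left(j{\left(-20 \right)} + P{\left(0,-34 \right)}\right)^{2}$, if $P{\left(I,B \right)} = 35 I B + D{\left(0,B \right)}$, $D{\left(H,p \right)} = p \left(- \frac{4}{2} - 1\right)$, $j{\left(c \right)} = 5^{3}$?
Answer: $51529$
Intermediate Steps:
$j{\left(c \right)} = 125$
$D{\left(H,p \right)} = - 3 p$ ($D{\left(H,p \right)} = p \left(\left(-4\right) \frac{1}{2} - 1\right) = p \left(-2 - 1\right) = p \left(-3\right) = - 3 p$)
$P{\left(I,B \right)} = - 3 B + 35 B I$ ($P{\left(I,B \right)} = 35 I B - 3 B = 35 B I - 3 B = - 3 B + 35 B I$)
$\left(j{\left(-20 \right)} + P{\left(0,-34 \right)}\right)^{2} = \left(125 - 34 \left(-3 + 35 \cdot 0\right)\right)^{2} = \left(125 - 34 \left(-3 + 0\right)\right)^{2} = \left(125 - -102\right)^{2} = \left(125 + 102\right)^{2} = 227^{2} = 51529$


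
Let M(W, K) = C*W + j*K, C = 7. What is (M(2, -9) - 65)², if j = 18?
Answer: 45369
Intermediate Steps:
M(W, K) = 7*W + 18*K
(M(2, -9) - 65)² = ((7*2 + 18*(-9)) - 65)² = ((14 - 162) - 65)² = (-148 - 65)² = (-213)² = 45369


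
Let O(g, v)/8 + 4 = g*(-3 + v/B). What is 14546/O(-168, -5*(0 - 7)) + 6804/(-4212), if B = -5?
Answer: -46235/87152 ≈ -0.53051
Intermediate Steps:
O(g, v) = -32 + 8*g*(-3 - v/5) (O(g, v) = -32 + 8*(g*(-3 + v/(-5))) = -32 + 8*(g*(-3 + v*(-⅕))) = -32 + 8*(g*(-3 - v/5)) = -32 + 8*g*(-3 - v/5))
14546/O(-168, -5*(0 - 7)) + 6804/(-4212) = 14546/(-32 - 24*(-168) - 8/5*(-168)*(-5*(0 - 7))) + 6804/(-4212) = 14546/(-32 + 4032 - 8/5*(-168)*(-5*(-7))) + 6804*(-1/4212) = 14546/(-32 + 4032 - 8/5*(-168)*35) - 21/13 = 14546/(-32 + 4032 + 9408) - 21/13 = 14546/13408 - 21/13 = 14546*(1/13408) - 21/13 = 7273/6704 - 21/13 = -46235/87152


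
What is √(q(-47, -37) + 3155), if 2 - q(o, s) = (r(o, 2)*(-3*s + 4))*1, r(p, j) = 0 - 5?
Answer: 2*√933 ≈ 61.090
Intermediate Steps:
r(p, j) = -5
q(o, s) = 22 - 15*s (q(o, s) = 2 - (-5*(-3*s + 4)) = 2 - (-5*(4 - 3*s)) = 2 - (-20 + 15*s) = 2 + (20 - 15*s) = 22 - 15*s)
√(q(-47, -37) + 3155) = √((22 - 15*(-37)) + 3155) = √((22 + 555) + 3155) = √(577 + 3155) = √3732 = 2*√933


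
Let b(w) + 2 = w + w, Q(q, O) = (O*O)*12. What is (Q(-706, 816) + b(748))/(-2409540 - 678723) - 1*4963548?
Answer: -5109583209630/1029421 ≈ -4.9636e+6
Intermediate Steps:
Q(q, O) = 12*O**2 (Q(q, O) = O**2*12 = 12*O**2)
b(w) = -2 + 2*w (b(w) = -2 + (w + w) = -2 + 2*w)
(Q(-706, 816) + b(748))/(-2409540 - 678723) - 1*4963548 = (12*816**2 + (-2 + 2*748))/(-2409540 - 678723) - 1*4963548 = (12*665856 + (-2 + 1496))/(-3088263) - 4963548 = (7990272 + 1494)*(-1/3088263) - 4963548 = 7991766*(-1/3088263) - 4963548 = -2663922/1029421 - 4963548 = -5109583209630/1029421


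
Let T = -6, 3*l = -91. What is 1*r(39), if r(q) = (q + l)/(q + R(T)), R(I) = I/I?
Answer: 13/60 ≈ 0.21667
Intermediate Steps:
l = -91/3 (l = (⅓)*(-91) = -91/3 ≈ -30.333)
R(I) = 1
r(q) = (-91/3 + q)/(1 + q) (r(q) = (q - 91/3)/(q + 1) = (-91/3 + q)/(1 + q))
1*r(39) = 1*((-91/3 + 39)/(1 + 39)) = 1*((26/3)/40) = 1*((1/40)*(26/3)) = 1*(13/60) = 13/60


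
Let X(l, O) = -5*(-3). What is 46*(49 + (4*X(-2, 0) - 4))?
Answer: 4830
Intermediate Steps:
X(l, O) = 15
46*(49 + (4*X(-2, 0) - 4)) = 46*(49 + (4*15 - 4)) = 46*(49 + (60 - 4)) = 46*(49 + 56) = 46*105 = 4830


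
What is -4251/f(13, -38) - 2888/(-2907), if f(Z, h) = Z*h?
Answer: 55807/5814 ≈ 9.5987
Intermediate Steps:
-4251/f(13, -38) - 2888/(-2907) = -4251/(13*(-38)) - 2888/(-2907) = -4251/(-494) - 2888*(-1/2907) = -4251*(-1/494) + 152/153 = 327/38 + 152/153 = 55807/5814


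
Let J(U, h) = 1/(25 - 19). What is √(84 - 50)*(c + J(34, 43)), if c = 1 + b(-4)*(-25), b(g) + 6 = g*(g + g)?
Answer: -3893*√34/6 ≈ -3783.3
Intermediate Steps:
b(g) = -6 + 2*g² (b(g) = -6 + g*(g + g) = -6 + g*(2*g) = -6 + 2*g²)
J(U, h) = ⅙ (J(U, h) = 1/6 = ⅙)
c = -649 (c = 1 + (-6 + 2*(-4)²)*(-25) = 1 + (-6 + 2*16)*(-25) = 1 + (-6 + 32)*(-25) = 1 + 26*(-25) = 1 - 650 = -649)
√(84 - 50)*(c + J(34, 43)) = √(84 - 50)*(-649 + ⅙) = √34*(-3893/6) = -3893*√34/6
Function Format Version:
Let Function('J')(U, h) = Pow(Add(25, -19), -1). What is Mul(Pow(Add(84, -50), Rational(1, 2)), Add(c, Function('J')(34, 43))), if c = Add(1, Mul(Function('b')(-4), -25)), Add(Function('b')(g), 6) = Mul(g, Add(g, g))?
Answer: Mul(Rational(-3893, 6), Pow(34, Rational(1, 2))) ≈ -3783.3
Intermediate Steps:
Function('b')(g) = Add(-6, Mul(2, Pow(g, 2))) (Function('b')(g) = Add(-6, Mul(g, Add(g, g))) = Add(-6, Mul(g, Mul(2, g))) = Add(-6, Mul(2, Pow(g, 2))))
Function('J')(U, h) = Rational(1, 6) (Function('J')(U, h) = Pow(6, -1) = Rational(1, 6))
c = -649 (c = Add(1, Mul(Add(-6, Mul(2, Pow(-4, 2))), -25)) = Add(1, Mul(Add(-6, Mul(2, 16)), -25)) = Add(1, Mul(Add(-6, 32), -25)) = Add(1, Mul(26, -25)) = Add(1, -650) = -649)
Mul(Pow(Add(84, -50), Rational(1, 2)), Add(c, Function('J')(34, 43))) = Mul(Pow(Add(84, -50), Rational(1, 2)), Add(-649, Rational(1, 6))) = Mul(Pow(34, Rational(1, 2)), Rational(-3893, 6)) = Mul(Rational(-3893, 6), Pow(34, Rational(1, 2)))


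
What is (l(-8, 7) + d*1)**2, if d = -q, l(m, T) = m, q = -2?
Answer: 36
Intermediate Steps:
d = 2 (d = -1*(-2) = 2)
(l(-8, 7) + d*1)**2 = (-8 + 2*1)**2 = (-8 + 2)**2 = (-6)**2 = 36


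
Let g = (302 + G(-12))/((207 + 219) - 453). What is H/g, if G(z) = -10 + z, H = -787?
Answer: 21249/280 ≈ 75.889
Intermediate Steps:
g = -280/27 (g = (302 + (-10 - 12))/((207 + 219) - 453) = (302 - 22)/(426 - 453) = 280/(-27) = 280*(-1/27) = -280/27 ≈ -10.370)
H/g = -787/(-280/27) = -787*(-27/280) = 21249/280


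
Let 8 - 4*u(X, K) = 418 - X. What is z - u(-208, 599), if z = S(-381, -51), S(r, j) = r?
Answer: -453/2 ≈ -226.50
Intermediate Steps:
u(X, K) = -205/2 + X/4 (u(X, K) = 2 - (418 - X)/4 = 2 + (-209/2 + X/4) = -205/2 + X/4)
z = -381
z - u(-208, 599) = -381 - (-205/2 + (¼)*(-208)) = -381 - (-205/2 - 52) = -381 - 1*(-309/2) = -381 + 309/2 = -453/2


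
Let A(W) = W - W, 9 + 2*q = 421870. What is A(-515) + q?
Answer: 421861/2 ≈ 2.1093e+5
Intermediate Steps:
q = 421861/2 (q = -9/2 + (½)*421870 = -9/2 + 210935 = 421861/2 ≈ 2.1093e+5)
A(W) = 0
A(-515) + q = 0 + 421861/2 = 421861/2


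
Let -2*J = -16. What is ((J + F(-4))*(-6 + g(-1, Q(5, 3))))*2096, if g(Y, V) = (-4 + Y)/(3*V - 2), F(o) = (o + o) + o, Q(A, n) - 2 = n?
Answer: 695872/13 ≈ 53529.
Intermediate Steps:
J = 8 (J = -½*(-16) = 8)
Q(A, n) = 2 + n
F(o) = 3*o (F(o) = 2*o + o = 3*o)
g(Y, V) = (-4 + Y)/(-2 + 3*V)
((J + F(-4))*(-6 + g(-1, Q(5, 3))))*2096 = ((8 + 3*(-4))*(-6 + (-4 - 1)/(-2 + 3*(2 + 3))))*2096 = ((8 - 12)*(-6 - 5/(-2 + 3*5)))*2096 = -4*(-6 - 5/(-2 + 15))*2096 = -4*(-6 - 5/13)*2096 = -4*(-83/13)*2096 = (332/13)*2096 = 695872/13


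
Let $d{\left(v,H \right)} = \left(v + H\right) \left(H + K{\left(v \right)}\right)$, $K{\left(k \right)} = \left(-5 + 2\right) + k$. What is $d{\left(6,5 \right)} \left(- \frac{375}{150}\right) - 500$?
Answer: $-720$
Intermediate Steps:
$K{\left(k \right)} = -3 + k$
$d{\left(v,H \right)} = \left(H + v\right) \left(-3 + H + v\right)$ ($d{\left(v,H \right)} = \left(v + H\right) \left(H + \left(-3 + v\right)\right) = \left(H + v\right) \left(-3 + H + v\right)$)
$d{\left(6,5 \right)} \left(- \frac{375}{150}\right) - 500 = \left(5^{2} + 5 \cdot 6 + 5 \left(-3 + 6\right) + 6 \left(-3 + 6\right)\right) \left(- \frac{375}{150}\right) - 500 = \left(25 + 30 + 5 \cdot 3 + 6 \cdot 3\right) \left(\left(-375\right) \frac{1}{150}\right) - 500 = \left(25 + 30 + 15 + 18\right) \left(- \frac{5}{2}\right) - 500 = 88 \left(- \frac{5}{2}\right) - 500 = -220 - 500 = -720$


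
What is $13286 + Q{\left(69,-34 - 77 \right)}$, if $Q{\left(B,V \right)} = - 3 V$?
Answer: $13619$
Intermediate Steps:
$13286 + Q{\left(69,-34 - 77 \right)} = 13286 - 3 \left(-34 - 77\right) = 13286 - -333 = 13286 + 333 = 13619$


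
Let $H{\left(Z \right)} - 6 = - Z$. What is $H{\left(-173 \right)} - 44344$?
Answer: $-44165$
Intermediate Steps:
$H{\left(Z \right)} = 6 - Z$
$H{\left(-173 \right)} - 44344 = \left(6 - -173\right) - 44344 = \left(6 + 173\right) - 44344 = 179 - 44344 = -44165$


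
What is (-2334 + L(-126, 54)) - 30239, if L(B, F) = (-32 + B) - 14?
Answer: -32745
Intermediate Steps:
L(B, F) = -46 + B
(-2334 + L(-126, 54)) - 30239 = (-2334 + (-46 - 126)) - 30239 = (-2334 - 172) - 30239 = -2506 - 30239 = -32745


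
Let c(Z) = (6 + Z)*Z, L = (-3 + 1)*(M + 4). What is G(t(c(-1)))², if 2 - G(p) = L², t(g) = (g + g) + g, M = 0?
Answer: 3844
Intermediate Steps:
L = -8 (L = (-3 + 1)*(0 + 4) = -2*4 = -8)
c(Z) = Z*(6 + Z)
t(g) = 3*g (t(g) = 2*g + g = 3*g)
G(p) = -62 (G(p) = 2 - 1*(-8)² = 2 - 1*64 = 2 - 64 = -62)
G(t(c(-1)))² = (-62)² = 3844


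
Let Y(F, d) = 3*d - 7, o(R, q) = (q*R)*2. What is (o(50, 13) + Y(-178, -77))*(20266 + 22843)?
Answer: 45781758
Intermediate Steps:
o(R, q) = 2*R*q (o(R, q) = (R*q)*2 = 2*R*q)
Y(F, d) = -7 + 3*d
(o(50, 13) + Y(-178, -77))*(20266 + 22843) = (2*50*13 + (-7 + 3*(-77)))*(20266 + 22843) = (1300 + (-7 - 231))*43109 = (1300 - 238)*43109 = 1062*43109 = 45781758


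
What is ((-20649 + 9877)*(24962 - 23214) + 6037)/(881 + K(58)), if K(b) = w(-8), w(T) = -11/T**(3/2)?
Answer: -2830239085056/132464851 - 1104307248*I*sqrt(2)/132464851 ≈ -21366.0 - 11.79*I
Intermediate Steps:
w(T) = -11/T**(3/2)
K(b) = -11*I*sqrt(2)/32
((-20649 + 9877)*(24962 - 23214) + 6037)/(881 + K(58)) = ((-20649 + 9877)*(24962 - 23214) + 6037)/(881 - 11*I*sqrt(2)/32) = (-10772*1748 + 6037)/(881 - 11*I*sqrt(2)/32) = (-18829456 + 6037)/(881 - 11*I*sqrt(2)/32) = -18823419/(881 - 11*I*sqrt(2)/32)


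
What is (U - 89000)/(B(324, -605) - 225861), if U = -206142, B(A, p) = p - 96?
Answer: 147571/113281 ≈ 1.3027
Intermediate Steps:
B(A, p) = -96 + p
(U - 89000)/(B(324, -605) - 225861) = (-206142 - 89000)/((-96 - 605) - 225861) = -295142/(-701 - 225861) = -295142/(-226562) = -295142*(-1/226562) = 147571/113281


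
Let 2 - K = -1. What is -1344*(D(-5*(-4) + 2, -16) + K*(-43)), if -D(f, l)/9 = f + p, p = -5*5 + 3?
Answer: 173376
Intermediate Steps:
K = 3 (K = 2 - 1*(-1) = 2 + 1 = 3)
p = -22 (p = -25 + 3 = -22)
D(f, l) = 198 - 9*f (D(f, l) = -9*(f - 22) = -9*(-22 + f) = 198 - 9*f)
-1344*(D(-5*(-4) + 2, -16) + K*(-43)) = -1344*((198 - 9*(-5*(-4) + 2)) + 3*(-43)) = -1344*((198 - 9*(20 + 2)) - 129) = -1344*((198 - 9*22) - 129) = -1344*((198 - 198) - 129) = -1344*(0 - 129) = -1344*(-129) = 173376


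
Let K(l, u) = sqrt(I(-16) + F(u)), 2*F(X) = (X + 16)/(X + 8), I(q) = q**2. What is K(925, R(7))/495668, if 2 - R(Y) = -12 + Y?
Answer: sqrt(231090)/14870040 ≈ 3.2328e-5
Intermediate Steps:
R(Y) = 14 - Y (R(Y) = 2 - (-12 + Y) = 2 + (12 - Y) = 14 - Y)
F(X) = (16 + X)/(2*(8 + X)) (F(X) = ((X + 16)/(X + 8))/2 = ((16 + X)/(8 + X))/2 = (16 + X)/(2*(8 + X)))
K(l, u) = sqrt(256 + (16 + u)/(2*(8 + u))) (K(l, u) = sqrt((-16)**2 + (16 + u)/(2*(8 + u))) = sqrt(256 + (16 + u)/(2*(8 + u))))
K(925, R(7))/495668 = (sqrt(2)*sqrt((4112 + 513*(14 - 1*7))/(8 + (14 - 1*7)))/2)/495668 = (sqrt(2)*sqrt((4112 + 513*(14 - 7))/(8 + (14 - 7)))/2)*(1/495668) = (sqrt(2)*sqrt((4112 + 513*7)/(8 + 7))/2)*(1/495668) = (sqrt(2)*sqrt((4112 + 3591)/15)/2)*(1/495668) = (sqrt(2)*sqrt((1/15)*7703)/2)*(1/495668) = (sqrt(2)*sqrt(7703/15)/2)*(1/495668) = (sqrt(2)*(sqrt(115545)/15)/2)*(1/495668) = (sqrt(231090)/30)*(1/495668) = sqrt(231090)/14870040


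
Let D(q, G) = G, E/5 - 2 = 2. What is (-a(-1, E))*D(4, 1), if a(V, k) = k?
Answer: -20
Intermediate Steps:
E = 20 (E = 10 + 5*2 = 10 + 10 = 20)
(-a(-1, E))*D(4, 1) = -1*20*1 = -20*1 = -20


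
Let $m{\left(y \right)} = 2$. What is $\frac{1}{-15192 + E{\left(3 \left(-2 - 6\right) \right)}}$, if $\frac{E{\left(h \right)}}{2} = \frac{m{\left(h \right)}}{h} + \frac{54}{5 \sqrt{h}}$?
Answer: $- \frac{13672950}{207721752721} + \frac{1620 i \sqrt{6}}{207721752721} \approx -6.5823 \cdot 10^{-5} + 1.9103 \cdot 10^{-8} i$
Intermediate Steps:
$E{\left(h \right)} = \frac{4}{h} + \frac{108}{5 \sqrt{h}}$ ($E{\left(h \right)} = 2 \left(\frac{2}{h} + \frac{54}{5 \sqrt{h}}\right) = \frac{4}{h} + \frac{108}{5 \sqrt{h}}$)
$\frac{1}{-15192 + E{\left(3 \left(-2 - 6\right) \right)}} = \frac{1}{-15192 + \left(\frac{4}{3 \left(-2 - 6\right)} + \frac{108}{5 \sqrt{3} \sqrt{-2 - 6}}\right)} = \frac{1}{-15192 + \left(\frac{4}{3 \left(-8\right)} + \frac{108}{5 \cdot 2 i \sqrt{6}}\right)} = \frac{1}{-15192 + \left(\frac{4}{-24} + \frac{108}{5 \cdot 2 i \sqrt{6}}\right)} = \frac{1}{-15192 + \left(4 \left(- \frac{1}{24}\right) + \frac{108 \left(- \frac{i \sqrt{6}}{12}\right)}{5}\right)} = \frac{1}{-15192 - \left(\frac{1}{6} + \frac{9 i \sqrt{6}}{5}\right)} = \frac{1}{- \frac{91153}{6} - \frac{9 i \sqrt{6}}{5}}$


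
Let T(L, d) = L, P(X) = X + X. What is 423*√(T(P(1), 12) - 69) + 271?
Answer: 271 + 423*I*√67 ≈ 271.0 + 3462.4*I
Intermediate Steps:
P(X) = 2*X
423*√(T(P(1), 12) - 69) + 271 = 423*√(2*1 - 69) + 271 = 423*√(2 - 69) + 271 = 423*√(-67) + 271 = 423*(I*√67) + 271 = 423*I*√67 + 271 = 271 + 423*I*√67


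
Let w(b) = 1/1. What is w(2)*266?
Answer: 266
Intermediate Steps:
w(b) = 1
w(2)*266 = 1*266 = 266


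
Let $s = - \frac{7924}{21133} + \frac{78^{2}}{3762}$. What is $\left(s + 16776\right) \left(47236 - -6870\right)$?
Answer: $\frac{572763590872980}{630971} \approx 9.0775 \cdot 10^{8}$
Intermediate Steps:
$s = \frac{783834}{630971}$ ($s = \left(-7924\right) \frac{1}{21133} + 6084 \cdot \frac{1}{3762} = - \frac{1132}{3019} + \frac{338}{209} = \frac{783834}{630971} \approx 1.2423$)
$\left(s + 16776\right) \left(47236 - -6870\right) = \left(\frac{783834}{630971} + 16776\right) \left(47236 - -6870\right) = \frac{10585953330 \left(47236 + \left(-6964 + 13834\right)\right)}{630971} = \frac{10585953330 \left(47236 + 6870\right)}{630971} = \frac{10585953330}{630971} \cdot 54106 = \frac{572763590872980}{630971}$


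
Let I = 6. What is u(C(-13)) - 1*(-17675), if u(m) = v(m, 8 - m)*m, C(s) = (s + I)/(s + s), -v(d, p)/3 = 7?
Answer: 459403/26 ≈ 17669.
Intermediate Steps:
v(d, p) = -21 (v(d, p) = -3*7 = -21)
C(s) = (6 + s)/(2*s) (C(s) = (s + 6)/(s + s) = (6 + s)/((2*s)) = (6 + s)*(1/(2*s)) = (6 + s)/(2*s))
u(m) = -21*m
u(C(-13)) - 1*(-17675) = -21*(6 - 13)/(2*(-13)) - 1*(-17675) = -21*(-1)*(-7)/(2*13) + 17675 = -21*7/26 + 17675 = -147/26 + 17675 = 459403/26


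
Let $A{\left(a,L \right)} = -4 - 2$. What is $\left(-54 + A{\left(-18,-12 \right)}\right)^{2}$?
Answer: $3600$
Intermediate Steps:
$A{\left(a,L \right)} = -6$
$\left(-54 + A{\left(-18,-12 \right)}\right)^{2} = \left(-54 - 6\right)^{2} = \left(-60\right)^{2} = 3600$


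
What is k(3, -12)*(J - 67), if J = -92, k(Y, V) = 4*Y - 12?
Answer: 0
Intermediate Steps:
k(Y, V) = -12 + 4*Y
k(3, -12)*(J - 67) = (-12 + 4*3)*(-92 - 67) = (-12 + 12)*(-159) = 0*(-159) = 0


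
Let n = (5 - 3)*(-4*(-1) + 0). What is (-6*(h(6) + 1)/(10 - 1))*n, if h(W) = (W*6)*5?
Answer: -2896/3 ≈ -965.33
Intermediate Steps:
h(W) = 30*W (h(W) = (6*W)*5 = 30*W)
n = 8 (n = 2*(4 + 0) = 2*4 = 8)
(-6*(h(6) + 1)/(10 - 1))*n = -6*(30*6 + 1)/(10 - 1)*8 = -6*(180 + 1)/9*8 = -1086/9*8 = -6*181/9*8 = -362/3*8 = -2896/3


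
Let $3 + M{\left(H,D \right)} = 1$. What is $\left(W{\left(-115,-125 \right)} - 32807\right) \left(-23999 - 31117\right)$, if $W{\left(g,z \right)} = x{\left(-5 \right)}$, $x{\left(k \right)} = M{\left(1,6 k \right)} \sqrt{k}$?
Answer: $1808190612 + 110232 i \sqrt{5} \approx 1.8082 \cdot 10^{9} + 2.4649 \cdot 10^{5} i$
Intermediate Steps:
$M{\left(H,D \right)} = -2$ ($M{\left(H,D \right)} = -3 + 1 = -2$)
$x{\left(k \right)} = - 2 \sqrt{k}$
$W{\left(g,z \right)} = - 2 i \sqrt{5}$ ($W{\left(g,z \right)} = - 2 \sqrt{-5} = - 2 i \sqrt{5}$)
$\left(W{\left(-115,-125 \right)} - 32807\right) \left(-23999 - 31117\right) = \left(- 2 i \sqrt{5} - 32807\right) \left(-23999 - 31117\right) = \left(-32807 - 2 i \sqrt{5}\right) \left(-55116\right) = 1808190612 + 110232 i \sqrt{5}$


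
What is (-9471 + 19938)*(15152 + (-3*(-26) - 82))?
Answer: 158554116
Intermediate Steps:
(-9471 + 19938)*(15152 + (-3*(-26) - 82)) = 10467*(15152 + (78 - 82)) = 10467*(15152 - 4) = 10467*15148 = 158554116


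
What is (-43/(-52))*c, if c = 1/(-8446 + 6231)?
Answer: -43/115180 ≈ -0.00037333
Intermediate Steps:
c = -1/2215 (c = 1/(-2215) = -1/2215 ≈ -0.00045147)
(-43/(-52))*c = -43/(-52)*(-1/2215) = -43*(-1/52)*(-1/2215) = (43/52)*(-1/2215) = -43/115180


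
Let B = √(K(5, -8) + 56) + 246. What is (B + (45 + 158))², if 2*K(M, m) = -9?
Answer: (898 + √206)²/4 ≈ 2.0810e+5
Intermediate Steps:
K(M, m) = -9/2 (K(M, m) = (½)*(-9) = -9/2)
B = 246 + √206/2 (B = √(-9/2 + 56) + 246 = √(103/2) + 246 = √206/2 + 246 = 246 + √206/2 ≈ 253.18)
(B + (45 + 158))² = ((246 + √206/2) + (45 + 158))² = ((246 + √206/2) + 203)² = (449 + √206/2)²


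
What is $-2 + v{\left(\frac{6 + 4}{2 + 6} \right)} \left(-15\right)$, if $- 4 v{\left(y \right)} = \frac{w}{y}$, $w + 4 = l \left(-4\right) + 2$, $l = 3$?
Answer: $-44$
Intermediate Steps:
$w = -14$ ($w = -4 + \left(3 \left(-4\right) + 2\right) = -4 + \left(-12 + 2\right) = -4 - 10 = -14$)
$v{\left(y \right)} = \frac{7}{2 y}$ ($v{\left(y \right)} = - \frac{\left(-14\right) \frac{1}{y}}{4} = \frac{7}{2 y}$)
$-2 + v{\left(\frac{6 + 4}{2 + 6} \right)} \left(-15\right) = -2 + \frac{7}{2 \frac{6 + 4}{2 + 6}} \left(-15\right) = -2 + \frac{7}{2 \cdot \frac{10}{8}} \left(-15\right) = -2 + \frac{7}{2 \cdot 10 \cdot \frac{1}{8}} \left(-15\right) = -2 + \frac{7}{2 \cdot \frac{5}{4}} \left(-15\right) = -2 + \frac{7}{2} \cdot \frac{4}{5} \left(-15\right) = -2 + \frac{14}{5} \left(-15\right) = -2 - 42 = -44$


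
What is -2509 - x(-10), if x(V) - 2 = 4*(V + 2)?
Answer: -2479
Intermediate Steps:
x(V) = 10 + 4*V (x(V) = 2 + 4*(V + 2) = 2 + 4*(2 + V) = 2 + (8 + 4*V) = 10 + 4*V)
-2509 - x(-10) = -2509 - (10 + 4*(-10)) = -2509 - (10 - 40) = -2509 - 1*(-30) = -2509 + 30 = -2479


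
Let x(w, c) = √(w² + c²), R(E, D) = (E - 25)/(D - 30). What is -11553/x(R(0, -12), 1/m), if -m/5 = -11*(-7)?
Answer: -26687430*√1890661/1890661 ≈ -19409.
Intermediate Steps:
R(E, D) = (-25 + E)/(-30 + D)
m = -385 (m = -(-55)*(-7) = -5*77 = -385)
x(w, c) = √(c² + w²)
-11553/x(R(0, -12), 1/m) = -11553/√((1/(-385))² + ((-25 + 0)/(-30 - 12))²) = -11553/√((-1/385)² + (-25/(-42))²) = -11553/√(1/148225 + (-1/42*(-25))²) = -11553/√(1/148225 + (25/42)²) = -11553/√(1/148225 + 625/1764) = -11553*2310*√1890661/1890661 = -26687430*√1890661/1890661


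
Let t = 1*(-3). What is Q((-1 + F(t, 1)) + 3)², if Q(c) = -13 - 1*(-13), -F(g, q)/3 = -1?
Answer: 0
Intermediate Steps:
t = -3
F(g, q) = 3 (F(g, q) = -3*(-1) = 3)
Q(c) = 0 (Q(c) = -13 + 13 = 0)
Q((-1 + F(t, 1)) + 3)² = 0² = 0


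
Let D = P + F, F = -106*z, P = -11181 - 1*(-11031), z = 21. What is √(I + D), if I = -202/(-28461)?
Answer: I*√1924622016774/28461 ≈ 48.744*I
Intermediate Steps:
P = -150 (P = -11181 + 11031 = -150)
F = -2226 (F = -106*21 = -2226)
D = -2376 (D = -150 - 2226 = -2376)
I = 202/28461 (I = -202*(-1/28461) = 202/28461 ≈ 0.0070974)
√(I + D) = √(202/28461 - 2376) = √(-67623134/28461) = I*√1924622016774/28461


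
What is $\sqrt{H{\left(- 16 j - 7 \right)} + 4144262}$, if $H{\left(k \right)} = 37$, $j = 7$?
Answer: $\sqrt{4144299} \approx 2035.8$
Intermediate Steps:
$\sqrt{H{\left(- 16 j - 7 \right)} + 4144262} = \sqrt{37 + 4144262} = \sqrt{4144299}$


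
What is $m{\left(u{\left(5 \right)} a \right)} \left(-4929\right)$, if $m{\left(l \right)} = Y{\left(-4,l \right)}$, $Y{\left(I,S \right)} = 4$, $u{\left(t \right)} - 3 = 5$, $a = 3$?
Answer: $-19716$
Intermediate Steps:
$u{\left(t \right)} = 8$ ($u{\left(t \right)} = 3 + 5 = 8$)
$m{\left(l \right)} = 4$
$m{\left(u{\left(5 \right)} a \right)} \left(-4929\right) = 4 \left(-4929\right) = -19716$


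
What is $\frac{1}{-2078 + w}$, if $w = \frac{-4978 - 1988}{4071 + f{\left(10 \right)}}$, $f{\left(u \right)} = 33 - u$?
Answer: $- \frac{2047}{4257149} \approx -0.00048084$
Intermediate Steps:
$w = - \frac{3483}{2047}$ ($w = \frac{-4978 - 1988}{4071 + \left(33 - 10\right)} = - \frac{6966}{4071 + \left(33 - 10\right)} = - \frac{6966}{4071 + 23} = - \frac{6966}{4094} = \left(-6966\right) \frac{1}{4094} = - \frac{3483}{2047} \approx -1.7015$)
$\frac{1}{-2078 + w} = \frac{1}{-2078 - \frac{3483}{2047}} = \frac{1}{- \frac{4257149}{2047}} = - \frac{2047}{4257149}$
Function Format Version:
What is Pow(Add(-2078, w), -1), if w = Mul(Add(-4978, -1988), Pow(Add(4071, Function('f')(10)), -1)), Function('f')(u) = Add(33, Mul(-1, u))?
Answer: Rational(-2047, 4257149) ≈ -0.00048084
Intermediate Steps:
w = Rational(-3483, 2047) (w = Mul(Add(-4978, -1988), Pow(Add(4071, Add(33, Mul(-1, 10))), -1)) = Mul(-6966, Pow(Add(4071, Add(33, -10)), -1)) = Mul(-6966, Pow(Add(4071, 23), -1)) = Mul(-6966, Pow(4094, -1)) = Mul(-6966, Rational(1, 4094)) = Rational(-3483, 2047) ≈ -1.7015)
Pow(Add(-2078, w), -1) = Pow(Add(-2078, Rational(-3483, 2047)), -1) = Pow(Rational(-4257149, 2047), -1) = Rational(-2047, 4257149)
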